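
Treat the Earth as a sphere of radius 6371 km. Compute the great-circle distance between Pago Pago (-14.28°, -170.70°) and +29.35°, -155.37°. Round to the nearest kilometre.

Δλ = -155.37 − -170.70 = 15.33°.
Δφ = 29.35 − -14.28 = 43.63°.
a = sin²(Δφ/2) + cos φ₁ · cos φ₂ · sin²(Δλ/2) = 0.153122.
c = 2·atan2(√a, √(1−a)) = 0.80411 rad → d = 6371·c ≈ 5122.96 km.

5123 km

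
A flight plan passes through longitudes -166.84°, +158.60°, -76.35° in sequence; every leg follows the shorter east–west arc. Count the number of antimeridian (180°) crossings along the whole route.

2

Leg 1: -166.84° → +158.60°, shortest Δλ = -34.56° (west) — crosses 180°.
Leg 2: +158.60° → -76.35°, shortest Δλ = 125.05° (east) — crosses 180°.
Total crossings: 2.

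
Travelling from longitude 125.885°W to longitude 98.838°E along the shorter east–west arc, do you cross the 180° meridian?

Yes

Naïve |98.838 − -125.885| = 224.723° > 180°, so the shorter arc goes the other way round — across 180°.
Signed shortest Δλ = ((98.838 − -125.885 + 180) mod 360) − 180 = -135.277°.
Going west by 135.277° from -125.885° passes through 180° before reaching +98.838°.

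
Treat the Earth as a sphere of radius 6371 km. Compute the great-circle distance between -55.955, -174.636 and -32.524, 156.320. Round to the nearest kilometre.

3435 km

Δλ = 156.320 − -174.636 = 330.956°; wrapped into (−180°, 180°]: -29.044°.
Δφ = -32.524 − -55.955 = 23.431°.
a = sin²(Δφ/2) + cos φ₁ · cos φ₂ · sin²(Δλ/2) = 0.070910.
c = 2·atan2(√a, √(1−a)) = 0.53908 rad → d = 6371·c ≈ 3434.51 km.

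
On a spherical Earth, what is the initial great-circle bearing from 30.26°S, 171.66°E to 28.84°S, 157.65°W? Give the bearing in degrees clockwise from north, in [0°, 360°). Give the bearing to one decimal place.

94.7°

Δλ = -157.65 − 171.66 = -329.31°; wrapped into (−180°, 180°]: 30.69°.
θ = atan2( sin Δλ · cos φ₂ , cos φ₁ · sin φ₂ − sin φ₁ · cos φ₂ · cos Δλ )
  = atan2(0.44709, -0.03704) = 94.736° → normalised to [0°, 360°): 94.736°.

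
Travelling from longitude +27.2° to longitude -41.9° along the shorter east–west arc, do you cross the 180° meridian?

Signed shortest Δλ = ((-41.9 − 27.2 + 180) mod 360) − 180 = -69.1°.
Going west by 69.1° from +27.2° reaches -41.9° without touching 180°.

No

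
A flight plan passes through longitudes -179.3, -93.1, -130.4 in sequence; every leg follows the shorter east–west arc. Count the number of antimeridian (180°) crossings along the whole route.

Leg 1: -179.3° → -93.1°, shortest Δλ = 86.2° (east) — does not cross 180°.
Leg 2: -93.1° → -130.4°, shortest Δλ = -37.3° (west) — does not cross 180°.
Total crossings: 0.

0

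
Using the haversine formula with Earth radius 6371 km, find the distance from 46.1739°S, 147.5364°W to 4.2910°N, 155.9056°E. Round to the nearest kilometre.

Δλ = 155.9056 − -147.5364 = 303.4420°; wrapped into (−180°, 180°]: -56.5580°.
Δφ = 4.2910 − -46.1739 = 50.4649°.
a = sin²(Δφ/2) + cos φ₁ · cos φ₂ · sin²(Δλ/2) = 0.336717.
c = 2·atan2(√a, √(1−a)) = 1.23813 rad → d = 6371·c ≈ 7888.11 km.

7888 km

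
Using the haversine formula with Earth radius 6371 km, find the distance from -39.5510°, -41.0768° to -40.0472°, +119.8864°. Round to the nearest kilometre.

10956 km

Δλ = 119.8864 − -41.0768 = 160.9632°.
Δφ = -40.0472 − -39.5510 = -0.4962°.
a = sin²(Δφ/2) + cos φ₁ · cos φ₂ · sin²(Δλ/2) = 0.574134.
c = 2·atan2(√a, √(1−a)) = 1.71961 rad → d = 6371·c ≈ 10955.66 km.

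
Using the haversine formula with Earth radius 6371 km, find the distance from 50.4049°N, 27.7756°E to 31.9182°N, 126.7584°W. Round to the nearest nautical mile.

Δλ = -126.7584 − 27.7756 = -154.5340°.
Δφ = 31.9182 − 50.4049 = -18.4867°.
a = sin²(Δφ/2) + cos φ₁ · cos φ₂ · sin²(Δλ/2) = 0.540512.
c = 2·atan2(√a, √(1−a)) = 1.65191 rad → d = 6371·c ≈ 10524.31 km ≈ 5682.68 nmi.

5683 nmi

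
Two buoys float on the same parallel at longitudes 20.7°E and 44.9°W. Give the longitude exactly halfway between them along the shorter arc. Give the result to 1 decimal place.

Signed shortest Δλ from +20.7° to -44.9° is -65.6°.
Midpoint longitude = +20.7° + (-65.6°)/2 = +20.7° − 32.8° = -12.1°.

12.1°W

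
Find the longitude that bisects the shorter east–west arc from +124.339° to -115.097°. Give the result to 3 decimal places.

-175.379°

Signed shortest Δλ from +124.339° to -115.097° is +120.564°.
Midpoint longitude = +124.339° + (+120.564°)/2 = +124.339° + 60.282° = +184.621°.
Normalise into (−180°, 180°]: -175.379°.
(The naïve average (+124.339 + -115.097)/2 = 4.621° is on the wrong side of the globe.)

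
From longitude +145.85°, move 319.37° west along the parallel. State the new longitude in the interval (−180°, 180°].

-173.52°

Start at +145.85°; shift −319.37° → -173.52°.
-173.52° already lies in (−180°, 180°].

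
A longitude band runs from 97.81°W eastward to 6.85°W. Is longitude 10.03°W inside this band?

Yes

Band width going east from -97.81° to -6.85°: ((-6.85 − -97.81) mod 360) = 90.96°.
Offset of -10.03° east of the west edge: ((-10.03 − -97.81) mod 360) = 87.78°.
87.78° ≤ 90.96° ⇒ inside.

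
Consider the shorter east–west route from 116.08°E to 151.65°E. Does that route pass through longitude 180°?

No

Signed shortest Δλ = ((151.65 − 116.08 + 180) mod 360) − 180 = 35.57°.
Going east by 35.57° from +116.08° reaches +151.65° without touching 180°.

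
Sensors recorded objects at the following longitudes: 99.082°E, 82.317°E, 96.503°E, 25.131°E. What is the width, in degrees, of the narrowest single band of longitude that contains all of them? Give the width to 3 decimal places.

Sort the longitudes: +25.131°, +82.317°, +96.503°, +99.082°.
Eastward gaps between consecutive values (wrapping around): 57.186°, 14.186°, 2.579°, 286.049°.
Largest gap = 286.049° ⇒ minimal covering band is its complement: 360° − 286.049° = 73.951°.
Band runs from +25.131° eastward to +99.082°.

73.951°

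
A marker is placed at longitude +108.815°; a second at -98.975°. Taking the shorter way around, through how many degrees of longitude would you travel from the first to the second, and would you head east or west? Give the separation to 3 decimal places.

152.210° east

Raw difference: -98.975 − 108.815 = -207.79°.
Normalise into (−180°, 180°]: -207.79° + 360° = 152.21°.
Positive ⇒ the second point lies to the east; separation 152.210°.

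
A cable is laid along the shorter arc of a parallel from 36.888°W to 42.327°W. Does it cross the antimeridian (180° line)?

No

Signed shortest Δλ = ((-42.327 − -36.888 + 180) mod 360) − 180 = -5.439°.
Going west by 5.439° from -36.888° reaches -42.327° without touching 180°.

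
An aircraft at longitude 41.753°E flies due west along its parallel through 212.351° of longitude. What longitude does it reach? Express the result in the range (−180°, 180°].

170.598°W

Start at +41.753°; shift −212.351° → -170.598°.
-170.598° already lies in (−180°, 180°].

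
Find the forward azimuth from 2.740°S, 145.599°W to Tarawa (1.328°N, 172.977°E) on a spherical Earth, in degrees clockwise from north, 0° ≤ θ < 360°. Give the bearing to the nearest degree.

275°

Δλ = 172.977 − -145.599 = 318.576°; wrapped into (−180°, 180°]: -41.424°.
θ = atan2( sin Δλ · cos φ₂ , cos φ₁ · sin φ₂ − sin φ₁ · cos φ₂ · cos Δλ )
  = atan2(-0.66145, 0.05898) = -84.904° → normalised to [0°, 360°): 275.096°.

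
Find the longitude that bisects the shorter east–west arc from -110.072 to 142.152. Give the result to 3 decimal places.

Signed shortest Δλ from -110.072° to +142.152° is -107.776°.
Midpoint longitude = -110.072° + (-107.776°)/2 = -110.072° − 53.888° = -163.960°.
(The naïve average (-110.072 + +142.152)/2 = 16.04° is on the wrong side of the globe.)

-163.960°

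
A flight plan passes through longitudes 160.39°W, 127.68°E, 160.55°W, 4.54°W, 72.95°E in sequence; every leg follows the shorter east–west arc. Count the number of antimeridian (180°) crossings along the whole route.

2

Leg 1: -160.39° → +127.68°, shortest Δλ = -71.93° (west) — crosses 180°.
Leg 2: +127.68° → -160.55°, shortest Δλ = 71.77° (east) — crosses 180°.
Leg 3: -160.55° → -4.54°, shortest Δλ = 156.01° (east) — does not cross 180°.
Leg 4: -4.54° → +72.95°, shortest Δλ = 77.49° (east) — does not cross 180°.
Total crossings: 2.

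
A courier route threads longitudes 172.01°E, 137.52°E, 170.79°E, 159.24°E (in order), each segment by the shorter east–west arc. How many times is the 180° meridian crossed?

Leg 1: +172.01° → +137.52°, shortest Δλ = -34.49° (west) — does not cross 180°.
Leg 2: +137.52° → +170.79°, shortest Δλ = 33.27° (east) — does not cross 180°.
Leg 3: +170.79° → +159.24°, shortest Δλ = -11.55° (west) — does not cross 180°.
Total crossings: 0.

0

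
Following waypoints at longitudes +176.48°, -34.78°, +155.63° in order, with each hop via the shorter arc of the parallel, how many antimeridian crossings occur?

2

Leg 1: +176.48° → -34.78°, shortest Δλ = 148.74° (east) — crosses 180°.
Leg 2: -34.78° → +155.63°, shortest Δλ = -169.59° (west) — crosses 180°.
Total crossings: 2.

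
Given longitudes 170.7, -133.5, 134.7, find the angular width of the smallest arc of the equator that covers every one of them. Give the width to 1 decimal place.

Sort the longitudes: -133.5°, +134.7°, +170.7°.
Eastward gaps between consecutive values (wrapping around): 268.2°, 36.0°, 55.8°.
Largest gap = 268.2° ⇒ minimal covering band is its complement: 360° − 268.2° = 91.8°.
Band runs from +134.7° eastward to -133.5°, crossing the antimeridian.

91.8°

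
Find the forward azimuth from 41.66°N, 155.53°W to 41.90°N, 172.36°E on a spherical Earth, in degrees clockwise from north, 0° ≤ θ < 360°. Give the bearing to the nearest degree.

281°

Δλ = 172.36 − -155.53 = 327.89°; wrapped into (−180°, 180°]: -32.11°.
θ = atan2( sin Δλ · cos φ₂ , cos φ₁ · sin φ₂ − sin φ₁ · cos φ₂ · cos Δλ )
  = atan2(-0.39564, 0.07987) = -78.587° → normalised to [0°, 360°): 281.413°.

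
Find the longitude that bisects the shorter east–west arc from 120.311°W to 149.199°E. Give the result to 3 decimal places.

Signed shortest Δλ from -120.311° to +149.199° is -90.490°.
Midpoint longitude = -120.311° + (-90.490°)/2 = -120.311° − 45.245° = -165.556°.
(The naïve average (-120.311 + +149.199)/2 = 14.444° is on the wrong side of the globe.)

165.556°W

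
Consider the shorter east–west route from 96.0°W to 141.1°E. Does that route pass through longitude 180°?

Naïve |141.1 − -96.0| = 237.1° > 180°, so the shorter arc goes the other way round — across 180°.
Signed shortest Δλ = ((141.1 − -96.0 + 180) mod 360) − 180 = -122.9°.
Going west by 122.9° from -96.0° passes through 180° before reaching +141.1°.

Yes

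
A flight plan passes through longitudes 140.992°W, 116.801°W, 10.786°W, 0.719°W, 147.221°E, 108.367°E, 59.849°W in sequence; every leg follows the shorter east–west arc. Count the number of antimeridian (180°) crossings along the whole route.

0

Leg 1: -140.992° → -116.801°, shortest Δλ = 24.191° (east) — does not cross 180°.
Leg 2: -116.801° → -10.786°, shortest Δλ = 106.015° (east) — does not cross 180°.
Leg 3: -10.786° → -0.719°, shortest Δλ = 10.067° (east) — does not cross 180°.
Leg 4: -0.719° → +147.221°, shortest Δλ = 147.94° (east) — does not cross 180°.
Leg 5: +147.221° → +108.367°, shortest Δλ = -38.854° (west) — does not cross 180°.
Leg 6: +108.367° → -59.849°, shortest Δλ = -168.216° (west) — does not cross 180°.
Total crossings: 0.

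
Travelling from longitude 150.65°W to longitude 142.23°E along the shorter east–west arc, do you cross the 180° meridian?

Yes

Naïve |142.23 − -150.65| = 292.88° > 180°, so the shorter arc goes the other way round — across 180°.
Signed shortest Δλ = ((142.23 − -150.65 + 180) mod 360) − 180 = -67.12°.
Going west by 67.12° from -150.65° passes through 180° before reaching +142.23°.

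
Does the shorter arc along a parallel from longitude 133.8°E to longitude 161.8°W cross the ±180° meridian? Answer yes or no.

Yes

Naïve |-161.8 − 133.8| = 295.6° > 180°, so the shorter arc goes the other way round — across 180°.
Signed shortest Δλ = ((-161.8 − 133.8 + 180) mod 360) − 180 = 64.4°.
Going east by 64.4° from +133.8° passes through 180° before reaching -161.8°.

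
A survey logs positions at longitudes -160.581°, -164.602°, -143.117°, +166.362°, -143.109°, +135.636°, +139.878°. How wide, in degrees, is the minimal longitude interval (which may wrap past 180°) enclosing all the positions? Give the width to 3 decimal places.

81.255°

Sort the longitudes: -164.602°, -160.581°, -143.117°, -143.109°, +135.636°, +139.878°, +166.362°.
Eastward gaps between consecutive values (wrapping around): 4.021°, 17.464°, 0.008°, 278.745°, 4.242°, 26.484°, 29.036°.
Largest gap = 278.745° ⇒ minimal covering band is its complement: 360° − 278.745° = 81.255°.
Band runs from +135.636° eastward to -143.109°, crossing the antimeridian.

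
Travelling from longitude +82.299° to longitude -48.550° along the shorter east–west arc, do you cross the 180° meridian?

Signed shortest Δλ = ((-48.550 − 82.299 + 180) mod 360) − 180 = -130.849°.
Going west by 130.849° from +82.299° reaches -48.550° without touching 180°.

No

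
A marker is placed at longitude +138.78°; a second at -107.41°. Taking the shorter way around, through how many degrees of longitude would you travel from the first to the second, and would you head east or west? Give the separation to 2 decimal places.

113.81° east

Raw difference: -107.41 − 138.78 = -246.19°.
Normalise into (−180°, 180°]: -246.19° + 360° = 113.81°.
Positive ⇒ the second point lies to the east; separation 113.81°.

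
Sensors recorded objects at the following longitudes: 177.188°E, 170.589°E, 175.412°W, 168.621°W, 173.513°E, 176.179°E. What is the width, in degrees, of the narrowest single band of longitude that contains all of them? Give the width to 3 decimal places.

Sort the longitudes: -175.412°, -168.621°, +170.589°, +173.513°, +176.179°, +177.188°.
Eastward gaps between consecutive values (wrapping around): 6.791°, 339.210°, 2.924°, 2.666°, 1.009°, 7.400°.
Largest gap = 339.210° ⇒ minimal covering band is its complement: 360° − 339.210° = 20.790°.
Band runs from +170.589° eastward to -168.621°, crossing the antimeridian.

20.790°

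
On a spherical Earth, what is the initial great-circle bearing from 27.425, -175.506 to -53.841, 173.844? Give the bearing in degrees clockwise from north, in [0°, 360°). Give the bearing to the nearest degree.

Δλ = 173.844 − -175.506 = 349.350°; wrapped into (−180°, 180°]: -10.650°.
θ = atan2( sin Δλ · cos φ₂ , cos φ₁ · sin φ₂ − sin φ₁ · cos φ₂ · cos Δλ )
  = atan2(-0.10904, -0.98372) = -173.675° → normalised to [0°, 360°): 186.325°.

186°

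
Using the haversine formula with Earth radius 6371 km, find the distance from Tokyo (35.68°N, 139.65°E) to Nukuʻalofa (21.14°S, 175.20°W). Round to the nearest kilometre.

7906 km

Δλ = -175.20 − 139.65 = -314.85°; wrapped into (−180°, 180°]: 45.15°.
Δφ = -21.14 − 35.68 = -56.82°.
a = sin²(Δφ/2) + cos φ₁ · cos φ₂ · sin²(Δλ/2) = 0.338018.
c = 2·atan2(√a, √(1−a)) = 1.24088 rad → d = 6371·c ≈ 7905.64 km.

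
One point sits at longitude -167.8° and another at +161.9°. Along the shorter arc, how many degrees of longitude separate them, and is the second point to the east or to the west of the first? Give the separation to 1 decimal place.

30.3° west

Raw difference: 161.9 − -167.8 = 329.7°.
Normalise into (−180°, 180°]: 329.7° − 360° = -30.3°.
Negative ⇒ the second point lies to the west; separation 30.3°.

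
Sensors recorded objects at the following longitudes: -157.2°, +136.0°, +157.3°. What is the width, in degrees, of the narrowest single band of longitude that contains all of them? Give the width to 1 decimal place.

66.8°

Sort the longitudes: -157.2°, +136.0°, +157.3°.
Eastward gaps between consecutive values (wrapping around): 293.2°, 21.3°, 45.5°.
Largest gap = 293.2° ⇒ minimal covering band is its complement: 360° − 293.2° = 66.8°.
Band runs from +136.0° eastward to -157.2°, crossing the antimeridian.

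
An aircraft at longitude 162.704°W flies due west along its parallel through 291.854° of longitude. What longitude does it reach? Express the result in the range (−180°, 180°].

Start at -162.704°; shift −291.854° → -454.558°.
-454.558° lies outside (−180°, 180°]; add 360° → -94.558°.

94.558°W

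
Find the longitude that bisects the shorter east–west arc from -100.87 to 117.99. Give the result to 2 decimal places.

-171.44°

Signed shortest Δλ from -100.87° to +117.99° is -141.14°.
Midpoint longitude = -100.87° + (-141.14°)/2 = -100.87° − 70.57° = -171.44°.
(The naïve average (-100.87 + +117.99)/2 = 8.56° is on the wrong side of the globe.)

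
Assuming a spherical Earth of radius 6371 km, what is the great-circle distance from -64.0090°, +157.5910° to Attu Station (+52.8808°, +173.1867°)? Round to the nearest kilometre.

Δλ = 173.1867 − 157.5910 = 15.5957°.
Δφ = 52.8808 − -64.0090 = 116.8898°.
a = sin²(Δφ/2) + cos φ₁ · cos φ₂ · sin²(Δλ/2) = 0.731006.
c = 2·atan2(√a, √(1−a)) = 2.05106 rad → d = 6371·c ≈ 13067.30 km.

13067 km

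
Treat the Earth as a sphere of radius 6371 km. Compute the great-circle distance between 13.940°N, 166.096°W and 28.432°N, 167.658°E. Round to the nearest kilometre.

3151 km

Δλ = 167.658 − -166.096 = 333.754°; wrapped into (−180°, 180°]: -26.246°.
Δφ = 28.432 − 13.940 = 14.492°.
a = sin²(Δφ/2) + cos φ₁ · cos φ₂ · sin²(Δλ/2) = 0.059904.
c = 2·atan2(√a, √(1−a)) = 0.49453 rad → d = 6371·c ≈ 3150.66 km.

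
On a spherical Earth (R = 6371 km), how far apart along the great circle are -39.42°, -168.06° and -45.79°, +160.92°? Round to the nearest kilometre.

Δλ = 160.92 − -168.06 = 328.98°; wrapped into (−180°, 180°]: -31.02°.
Δφ = -45.79 − -39.42 = -6.37°.
a = sin²(Δφ/2) + cos φ₁ · cos φ₂ · sin²(Δλ/2) = 0.041605.
c = 2·atan2(√a, √(1−a)) = 0.41083 rad → d = 6371·c ≈ 2617.39 km.

2617 km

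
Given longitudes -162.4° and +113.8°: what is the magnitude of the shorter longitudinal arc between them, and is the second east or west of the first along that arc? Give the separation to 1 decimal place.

83.8° west

Raw difference: 113.8 − -162.4 = 276.2°.
Normalise into (−180°, 180°]: 276.2° − 360° = -83.8°.
Negative ⇒ the second point lies to the west; separation 83.8°.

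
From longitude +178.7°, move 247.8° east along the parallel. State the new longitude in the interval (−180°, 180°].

+66.5°

Start at +178.7°; shift +247.8° → +426.5°.
+426.5° lies outside (−180°, 180°]; subtract 360° → +66.5°.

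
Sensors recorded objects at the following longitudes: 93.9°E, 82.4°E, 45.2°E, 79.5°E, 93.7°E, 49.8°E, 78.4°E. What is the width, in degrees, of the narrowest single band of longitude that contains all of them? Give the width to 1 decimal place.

Sort the longitudes: +45.2°, +49.8°, +78.4°, +79.5°, +82.4°, +93.7°, +93.9°.
Eastward gaps between consecutive values (wrapping around): 4.6°, 28.6°, 1.1°, 2.9°, 11.3°, 0.2°, 311.3°.
Largest gap = 311.3° ⇒ minimal covering band is its complement: 360° − 311.3° = 48.7°.
Band runs from +45.2° eastward to +93.9°.

48.7°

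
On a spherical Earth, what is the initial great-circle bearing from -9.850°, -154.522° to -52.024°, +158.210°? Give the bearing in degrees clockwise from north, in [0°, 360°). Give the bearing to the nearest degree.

Δλ = 158.210 − -154.522 = 312.732°; wrapped into (−180°, 180°]: -47.268°.
θ = atan2( sin Δλ · cos φ₂ , cos φ₁ · sin φ₂ − sin φ₁ · cos φ₂ · cos Δλ )
  = atan2(-0.45198, -0.70522) = -147.344° → normalised to [0°, 360°): 212.656°.

213°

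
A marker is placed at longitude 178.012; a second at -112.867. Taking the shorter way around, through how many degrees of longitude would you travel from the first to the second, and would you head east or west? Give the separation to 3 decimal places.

Raw difference: -112.867 − 178.012 = -290.879°.
Normalise into (−180°, 180°]: -290.879° + 360° = 69.121°.
Positive ⇒ the second point lies to the east; separation 69.121°.

69.121° east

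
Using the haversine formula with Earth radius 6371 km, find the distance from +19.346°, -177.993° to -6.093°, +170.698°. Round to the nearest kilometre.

3088 km

Δλ = 170.698 − -177.993 = 348.691°; wrapped into (−180°, 180°]: -11.309°.
Δφ = -6.093 − 19.346 = -25.439°.
a = sin²(Δφ/2) + cos φ₁ · cos φ₂ · sin²(Δλ/2) = 0.057587.
c = 2·atan2(√a, √(1−a)) = 0.48467 rad → d = 6371·c ≈ 3087.86 km.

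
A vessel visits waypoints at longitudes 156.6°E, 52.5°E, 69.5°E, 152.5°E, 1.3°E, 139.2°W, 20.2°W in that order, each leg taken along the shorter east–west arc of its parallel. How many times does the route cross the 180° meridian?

0

Leg 1: +156.6° → +52.5°, shortest Δλ = -104.1° (west) — does not cross 180°.
Leg 2: +52.5° → +69.5°, shortest Δλ = 17.0° (east) — does not cross 180°.
Leg 3: +69.5° → +152.5°, shortest Δλ = 83.0° (east) — does not cross 180°.
Leg 4: +152.5° → +1.3°, shortest Δλ = -151.2° (west) — does not cross 180°.
Leg 5: +1.3° → -139.2°, shortest Δλ = -140.5° (west) — does not cross 180°.
Leg 6: -139.2° → -20.2°, shortest Δλ = 119.0° (east) — does not cross 180°.
Total crossings: 0.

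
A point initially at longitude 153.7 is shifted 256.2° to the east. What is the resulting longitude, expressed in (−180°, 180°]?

Start at +153.7°; shift +256.2° → +409.9°.
+409.9° lies outside (−180°, 180°]; subtract 360° → +49.9°.

+49.9°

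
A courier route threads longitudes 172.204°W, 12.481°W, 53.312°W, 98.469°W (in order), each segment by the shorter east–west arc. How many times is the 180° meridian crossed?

Leg 1: -172.204° → -12.481°, shortest Δλ = 159.723° (east) — does not cross 180°.
Leg 2: -12.481° → -53.312°, shortest Δλ = -40.831° (west) — does not cross 180°.
Leg 3: -53.312° → -98.469°, shortest Δλ = -45.157° (west) — does not cross 180°.
Total crossings: 0.

0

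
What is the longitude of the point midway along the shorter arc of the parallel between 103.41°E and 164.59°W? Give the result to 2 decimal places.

149.41°E

Signed shortest Δλ from +103.41° to -164.59° is +92.00°.
Midpoint longitude = +103.41° + (+92.00°)/2 = +103.41° + 46.00° = +149.41°.
(The naïve average (+103.41 + -164.59)/2 = -30.59° is on the wrong side of the globe.)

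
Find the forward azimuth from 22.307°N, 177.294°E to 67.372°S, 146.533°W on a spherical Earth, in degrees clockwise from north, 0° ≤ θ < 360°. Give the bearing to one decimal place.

Δλ = -146.533 − 177.294 = -323.827°; wrapped into (−180°, 180°]: 36.173°.
θ = atan2( sin Δλ · cos φ₂ , cos φ₁ · sin φ₂ − sin φ₁ · cos φ₂ · cos Δλ )
  = atan2(0.22709, -0.97183) = 166.848° → normalised to [0°, 360°): 166.848°.

166.8°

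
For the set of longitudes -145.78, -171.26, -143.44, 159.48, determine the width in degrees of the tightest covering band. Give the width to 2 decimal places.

57.08°

Sort the longitudes: -171.26°, -145.78°, -143.44°, +159.48°.
Eastward gaps between consecutive values (wrapping around): 25.48°, 2.34°, 302.92°, 29.26°.
Largest gap = 302.92° ⇒ minimal covering band is its complement: 360° − 302.92° = 57.08°.
Band runs from +159.48° eastward to -143.44°, crossing the antimeridian.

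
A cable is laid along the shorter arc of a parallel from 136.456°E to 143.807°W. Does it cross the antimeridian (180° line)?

Yes

Naïve |-143.807 − 136.456| = 280.263° > 180°, so the shorter arc goes the other way round — across 180°.
Signed shortest Δλ = ((-143.807 − 136.456 + 180) mod 360) − 180 = 79.737°.
Going east by 79.737° from +136.456° passes through 180° before reaching -143.807°.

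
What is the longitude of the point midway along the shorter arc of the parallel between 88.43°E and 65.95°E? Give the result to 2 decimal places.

77.19°E

Signed shortest Δλ from +88.43° to +65.95° is -22.48°.
Midpoint longitude = +88.43° + (-22.48°)/2 = +88.43° − 11.24° = +77.19°.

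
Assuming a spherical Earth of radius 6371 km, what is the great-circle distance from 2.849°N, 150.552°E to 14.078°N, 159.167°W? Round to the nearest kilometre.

5656 km

Δλ = -159.167 − 150.552 = -309.719°; wrapped into (−180°, 180°]: 50.281°.
Δφ = 14.078 − 2.849 = 11.229°.
a = sin²(Δφ/2) + cos φ₁ · cos φ₂ · sin²(Δλ/2) = 0.184423.
c = 2·atan2(√a, √(1−a)) = 0.88776 rad → d = 6371·c ≈ 5655.89 km.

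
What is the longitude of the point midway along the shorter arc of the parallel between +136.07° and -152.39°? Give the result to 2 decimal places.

Signed shortest Δλ from +136.07° to -152.39° is +71.54°.
Midpoint longitude = +136.07° + (+71.54°)/2 = +136.07° + 35.77° = +171.84°.
(The naïve average (+136.07 + -152.39)/2 = -8.16° is on the wrong side of the globe.)

+171.84°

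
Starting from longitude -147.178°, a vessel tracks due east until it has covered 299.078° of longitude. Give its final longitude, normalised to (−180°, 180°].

+151.900°

Start at -147.178°; shift +299.078° → +151.900°.
+151.900° already lies in (−180°, 180°].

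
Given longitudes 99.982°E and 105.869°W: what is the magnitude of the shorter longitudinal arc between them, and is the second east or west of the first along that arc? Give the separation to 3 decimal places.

154.149° east

Raw difference: -105.869 − 99.982 = -205.851°.
Normalise into (−180°, 180°]: -205.851° + 360° = 154.149°.
Positive ⇒ the second point lies to the east; separation 154.149°.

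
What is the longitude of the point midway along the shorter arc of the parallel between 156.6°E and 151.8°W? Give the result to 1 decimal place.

177.6°W

Signed shortest Δλ from +156.6° to -151.8° is +51.6°.
Midpoint longitude = +156.6° + (+51.6°)/2 = +156.6° + 25.8° = +182.4°.
Normalise into (−180°, 180°]: -177.6°.
(The naïve average (+156.6 + -151.8)/2 = 2.4° is on the wrong side of the globe.)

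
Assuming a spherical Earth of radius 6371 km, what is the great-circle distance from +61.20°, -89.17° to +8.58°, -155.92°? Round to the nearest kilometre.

7941 km

Δλ = -155.92 − -89.17 = -66.75°.
Δφ = 8.58 − 61.20 = -52.62°.
a = sin²(Δφ/2) + cos φ₁ · cos φ₂ · sin²(Δλ/2) = 0.340611.
c = 2·atan2(√a, √(1−a)) = 1.24636 rad → d = 6371·c ≈ 7940.54 km.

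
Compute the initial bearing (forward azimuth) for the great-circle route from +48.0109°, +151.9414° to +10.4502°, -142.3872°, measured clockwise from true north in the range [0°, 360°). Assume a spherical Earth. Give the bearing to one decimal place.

101.3°

Δλ = -142.3872 − 151.9414 = -294.3286°; wrapped into (−180°, 180°]: 65.6714°.
θ = atan2( sin Δλ · cos φ₂ , cos φ₁ · sin φ₂ − sin φ₁ · cos φ₂ · cos Δλ )
  = atan2(0.89608, -0.17978) = 101.345° → normalised to [0°, 360°): 101.345°.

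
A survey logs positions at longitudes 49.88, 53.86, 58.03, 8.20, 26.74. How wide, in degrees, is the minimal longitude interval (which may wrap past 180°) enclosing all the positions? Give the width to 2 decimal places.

Sort the longitudes: +8.20°, +26.74°, +49.88°, +53.86°, +58.03°.
Eastward gaps between consecutive values (wrapping around): 18.54°, 23.14°, 3.98°, 4.17°, 310.17°.
Largest gap = 310.17° ⇒ minimal covering band is its complement: 360° − 310.17° = 49.83°.
Band runs from +8.20° eastward to +58.03°.

49.83°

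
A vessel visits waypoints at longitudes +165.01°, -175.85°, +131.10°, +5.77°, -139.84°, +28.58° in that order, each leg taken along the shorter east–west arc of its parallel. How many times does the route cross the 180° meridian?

2

Leg 1: +165.01° → -175.85°, shortest Δλ = 19.14° (east) — crosses 180°.
Leg 2: -175.85° → +131.10°, shortest Δλ = -53.05° (west) — crosses 180°.
Leg 3: +131.10° → +5.77°, shortest Δλ = -125.33° (west) — does not cross 180°.
Leg 4: +5.77° → -139.84°, shortest Δλ = -145.61° (west) — does not cross 180°.
Leg 5: -139.84° → +28.58°, shortest Δλ = 168.42° (east) — does not cross 180°.
Total crossings: 2.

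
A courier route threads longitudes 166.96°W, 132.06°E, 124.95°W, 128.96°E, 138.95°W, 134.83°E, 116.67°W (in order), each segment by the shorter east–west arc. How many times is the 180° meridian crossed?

6

Leg 1: -166.96° → +132.06°, shortest Δλ = -60.98° (west) — crosses 180°.
Leg 2: +132.06° → -124.95°, shortest Δλ = 102.99° (east) — crosses 180°.
Leg 3: -124.95° → +128.96°, shortest Δλ = -106.09° (west) — crosses 180°.
Leg 4: +128.96° → -138.95°, shortest Δλ = 92.09° (east) — crosses 180°.
Leg 5: -138.95° → +134.83°, shortest Δλ = -86.22° (west) — crosses 180°.
Leg 6: +134.83° → -116.67°, shortest Δλ = 108.5° (east) — crosses 180°.
Total crossings: 6.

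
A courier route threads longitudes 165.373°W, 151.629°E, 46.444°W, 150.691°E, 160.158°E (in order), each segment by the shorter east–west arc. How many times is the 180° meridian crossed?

3

Leg 1: -165.373° → +151.629°, shortest Δλ = -42.998° (west) — crosses 180°.
Leg 2: +151.629° → -46.444°, shortest Δλ = 161.927° (east) — crosses 180°.
Leg 3: -46.444° → +150.691°, shortest Δλ = -162.865° (west) — crosses 180°.
Leg 4: +150.691° → +160.158°, shortest Δλ = 9.467° (east) — does not cross 180°.
Total crossings: 3.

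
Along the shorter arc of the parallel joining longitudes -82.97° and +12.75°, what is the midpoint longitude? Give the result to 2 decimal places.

-35.11°

Signed shortest Δλ from -82.97° to +12.75° is +95.72°.
Midpoint longitude = -82.97° + (+95.72°)/2 = -82.97° + 47.86° = -35.11°.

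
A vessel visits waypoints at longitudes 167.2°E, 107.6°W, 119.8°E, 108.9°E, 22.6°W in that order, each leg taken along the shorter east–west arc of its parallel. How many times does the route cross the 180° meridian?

2

Leg 1: +167.2° → -107.6°, shortest Δλ = 85.2° (east) — crosses 180°.
Leg 2: -107.6° → +119.8°, shortest Δλ = -132.6° (west) — crosses 180°.
Leg 3: +119.8° → +108.9°, shortest Δλ = -10.9° (west) — does not cross 180°.
Leg 4: +108.9° → -22.6°, shortest Δλ = -131.5° (west) — does not cross 180°.
Total crossings: 2.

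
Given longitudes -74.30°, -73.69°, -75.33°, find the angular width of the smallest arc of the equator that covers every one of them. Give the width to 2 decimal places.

Sort the longitudes: -75.33°, -74.30°, -73.69°.
Eastward gaps between consecutive values (wrapping around): 1.03°, 0.61°, 358.36°.
Largest gap = 358.36° ⇒ minimal covering band is its complement: 360° − 358.36° = 1.64°.
Band runs from -75.33° eastward to -73.69°.

1.64°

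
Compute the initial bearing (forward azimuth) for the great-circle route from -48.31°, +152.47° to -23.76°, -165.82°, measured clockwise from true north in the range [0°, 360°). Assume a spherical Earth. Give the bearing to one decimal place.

Δλ = -165.82 − 152.47 = -318.29°; wrapped into (−180°, 180°]: 41.71°.
θ = atan2( sin Δλ · cos φ₂ , cos φ₁ · sin φ₂ − sin φ₁ · cos φ₂ · cos Δλ )
  = atan2(0.60897, 0.24225) = 68.307° → normalised to [0°, 360°): 68.307°.

68.3°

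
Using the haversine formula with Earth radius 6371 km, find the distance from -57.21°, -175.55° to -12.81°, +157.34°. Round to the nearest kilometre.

Δλ = 157.34 − -175.55 = 332.89°; wrapped into (−180°, 180°]: -27.11°.
Δφ = -12.81 − -57.21 = 44.40°.
a = sin²(Δφ/2) + cos φ₁ · cos φ₂ · sin²(Δλ/2) = 0.171773.
c = 2·atan2(√a, √(1−a)) = 0.85469 rad → d = 6371·c ≈ 5445.22 km.

5445 km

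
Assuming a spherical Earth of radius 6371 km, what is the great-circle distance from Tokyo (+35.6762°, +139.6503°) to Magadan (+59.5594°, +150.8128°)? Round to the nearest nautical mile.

1499 nmi

Δλ = 150.8128 − 139.6503 = 11.1625°.
Δφ = 59.5594 − 35.6762 = 23.8832°.
a = sin²(Δφ/2) + cos φ₁ · cos φ₂ · sin²(Δλ/2) = 0.046707.
c = 2·atan2(√a, √(1−a)) = 0.43567 rad → d = 6371·c ≈ 2775.66 km ≈ 1498.74 nmi.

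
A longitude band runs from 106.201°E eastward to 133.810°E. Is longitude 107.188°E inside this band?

Yes

Band width going east from +106.201° to +133.810°: ((133.810 − 106.201) mod 360) = 27.609°.
Offset of +107.188° east of the west edge: ((107.188 − 106.201) mod 360) = 0.987°.
0.987° ≤ 27.609° ⇒ inside.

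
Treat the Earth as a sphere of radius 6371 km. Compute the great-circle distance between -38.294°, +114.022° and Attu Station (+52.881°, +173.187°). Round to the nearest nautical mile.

6278 nmi

Δλ = 173.187 − 114.022 = 59.165°.
Δφ = 52.881 − -38.294 = 91.175°.
a = sin²(Δφ/2) + cos φ₁ · cos φ₂ · sin²(Δλ/2) = 0.625684.
c = 2·atan2(√a, √(1−a)) = 1.82489 rad → d = 6371·c ≈ 11626.38 km ≈ 6277.74 nmi.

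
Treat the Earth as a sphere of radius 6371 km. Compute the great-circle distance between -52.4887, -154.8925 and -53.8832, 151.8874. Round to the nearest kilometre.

Δλ = 151.8874 − -154.8925 = 306.7799°; wrapped into (−180°, 180°]: -53.2201°.
Δφ = -53.8832 − -52.4887 = -1.3945°.
a = sin²(Δφ/2) + cos φ₁ · cos φ₂ · sin²(Δλ/2) = 0.072157.
c = 2·atan2(√a, √(1−a)) = 0.54392 rad → d = 6371·c ≈ 3465.32 km.

3465 km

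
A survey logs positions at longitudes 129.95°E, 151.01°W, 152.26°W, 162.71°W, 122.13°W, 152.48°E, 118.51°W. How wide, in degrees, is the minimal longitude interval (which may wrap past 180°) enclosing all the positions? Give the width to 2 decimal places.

Sort the longitudes: -162.71°, -152.26°, -151.01°, -122.13°, -118.51°, +129.95°, +152.48°.
Eastward gaps between consecutive values (wrapping around): 10.45°, 1.25°, 28.88°, 3.62°, 248.46°, 22.53°, 44.81°.
Largest gap = 248.46° ⇒ minimal covering band is its complement: 360° − 248.46° = 111.54°.
Band runs from +129.95° eastward to -118.51°, crossing the antimeridian.

111.54°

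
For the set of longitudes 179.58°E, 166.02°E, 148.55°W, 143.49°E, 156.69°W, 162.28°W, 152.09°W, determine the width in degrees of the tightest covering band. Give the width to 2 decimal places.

Sort the longitudes: -162.28°, -156.69°, -152.09°, -148.55°, +143.49°, +166.02°, +179.58°.
Eastward gaps between consecutive values (wrapping around): 5.59°, 4.60°, 3.54°, 292.04°, 22.53°, 13.56°, 18.14°.
Largest gap = 292.04° ⇒ minimal covering band is its complement: 360° − 292.04° = 67.96°.
Band runs from +143.49° eastward to -148.55°, crossing the antimeridian.

67.96°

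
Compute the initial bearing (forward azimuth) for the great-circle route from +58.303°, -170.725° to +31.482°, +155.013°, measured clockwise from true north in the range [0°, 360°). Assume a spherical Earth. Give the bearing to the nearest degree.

Δλ = 155.013 − -170.725 = 325.738°; wrapped into (−180°, 180°]: -34.262°.
θ = atan2( sin Δλ · cos φ₂ , cos φ₁ · sin φ₂ − sin φ₁ · cos φ₂ · cos Δλ )
  = atan2(-0.48011, -0.32529) = -124.119° → normalised to [0°, 360°): 235.881°.

236°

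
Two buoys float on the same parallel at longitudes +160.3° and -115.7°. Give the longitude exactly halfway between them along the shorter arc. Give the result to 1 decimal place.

Signed shortest Δλ from +160.3° to -115.7° is +84.0°.
Midpoint longitude = +160.3° + (+84.0°)/2 = +160.3° + 42.0° = +202.3°.
Normalise into (−180°, 180°]: -157.7°.
(The naïve average (+160.3 + -115.7)/2 = 22.3° is on the wrong side of the globe.)

-157.7°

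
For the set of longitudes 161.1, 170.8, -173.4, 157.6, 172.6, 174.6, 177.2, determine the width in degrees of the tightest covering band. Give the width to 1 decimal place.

29.0°

Sort the longitudes: -173.4°, +157.6°, +161.1°, +170.8°, +172.6°, +174.6°, +177.2°.
Eastward gaps between consecutive values (wrapping around): 331.0°, 3.5°, 9.7°, 1.8°, 2.0°, 2.6°, 9.4°.
Largest gap = 331.0° ⇒ minimal covering band is its complement: 360° − 331.0° = 29.0°.
Band runs from +157.6° eastward to -173.4°, crossing the antimeridian.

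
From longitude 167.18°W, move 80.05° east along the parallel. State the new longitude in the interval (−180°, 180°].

87.13°W

Start at -167.18°; shift +80.05° → -87.13°.
-87.13° already lies in (−180°, 180°].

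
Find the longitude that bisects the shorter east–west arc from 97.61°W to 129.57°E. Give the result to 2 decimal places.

164.02°W

Signed shortest Δλ from -97.61° to +129.57° is -132.82°.
Midpoint longitude = -97.61° + (-132.82°)/2 = -97.61° − 66.41° = -164.02°.
(The naïve average (-97.61 + +129.57)/2 = 15.98° is on the wrong side of the globe.)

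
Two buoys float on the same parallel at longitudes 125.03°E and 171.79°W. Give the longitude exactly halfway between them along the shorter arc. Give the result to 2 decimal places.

Signed shortest Δλ from +125.03° to -171.79° is +63.18°.
Midpoint longitude = +125.03° + (+63.18°)/2 = +125.03° + 31.59° = +156.62°.
(The naïve average (+125.03 + -171.79)/2 = -23.38° is on the wrong side of the globe.)

156.62°E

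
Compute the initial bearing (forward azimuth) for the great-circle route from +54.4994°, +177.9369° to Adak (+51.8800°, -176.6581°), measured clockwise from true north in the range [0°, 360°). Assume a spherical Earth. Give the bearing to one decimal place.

126.8°

Δλ = -176.6581 − 177.9369 = -354.5950°; wrapped into (−180°, 180°]: 5.4050°.
θ = atan2( sin Δλ · cos φ₂ , cos φ₁ · sin φ₂ − sin φ₁ · cos φ₂ · cos Δλ )
  = atan2(0.05815, -0.04347) = 126.779° → normalised to [0°, 360°): 126.779°.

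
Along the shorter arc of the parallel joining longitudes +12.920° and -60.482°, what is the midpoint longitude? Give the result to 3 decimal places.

Signed shortest Δλ from +12.920° to -60.482° is -73.402°.
Midpoint longitude = +12.920° + (-73.402°)/2 = +12.920° − 36.701° = -23.781°.

-23.781°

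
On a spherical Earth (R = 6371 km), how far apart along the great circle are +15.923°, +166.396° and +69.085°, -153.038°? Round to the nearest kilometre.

6546 km

Δλ = -153.038 − 166.396 = -319.434°; wrapped into (−180°, 180°]: 40.566°.
Δφ = 69.085 − 15.923 = 53.162°.
a = sin²(Δφ/2) + cos φ₁ · cos φ₂ · sin²(Δλ/2) = 0.241476.
c = 2·atan2(√a, √(1−a)) = 1.02740 rad → d = 6371·c ≈ 6545.55 km.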